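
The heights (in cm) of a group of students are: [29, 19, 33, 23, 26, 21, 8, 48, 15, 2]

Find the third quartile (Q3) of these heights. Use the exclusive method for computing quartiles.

30

Step 1: Sort the data: [2, 8, 15, 19, 21, 23, 26, 29, 33, 48]
Step 2: n = 10
Step 3: Using the exclusive quartile method:
  Q1 = 13.25
  Q2 (median) = 22
  Q3 = 30
  IQR = Q3 - Q1 = 30 - 13.25 = 16.75
Step 4: Q3 = 30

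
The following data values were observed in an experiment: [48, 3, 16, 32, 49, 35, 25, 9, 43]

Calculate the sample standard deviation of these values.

16.8185

Step 1: Compute the mean: 28.8889
Step 2: Sum of squared deviations from the mean: 2262.8889
Step 3: Sample variance = 2262.8889 / 8 = 282.8611
Step 4: Standard deviation = sqrt(282.8611) = 16.8185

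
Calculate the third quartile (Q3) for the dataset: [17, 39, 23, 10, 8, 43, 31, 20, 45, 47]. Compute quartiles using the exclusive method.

43.5

Step 1: Sort the data: [8, 10, 17, 20, 23, 31, 39, 43, 45, 47]
Step 2: n = 10
Step 3: Using the exclusive quartile method:
  Q1 = 15.25
  Q2 (median) = 27
  Q3 = 43.5
  IQR = Q3 - Q1 = 43.5 - 15.25 = 28.25
Step 4: Q3 = 43.5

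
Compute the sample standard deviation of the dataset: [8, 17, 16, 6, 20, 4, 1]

7.3193

Step 1: Compute the mean: 10.2857
Step 2: Sum of squared deviations from the mean: 321.4286
Step 3: Sample variance = 321.4286 / 6 = 53.5714
Step 4: Standard deviation = sqrt(53.5714) = 7.3193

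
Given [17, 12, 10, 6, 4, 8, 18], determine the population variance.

24.2041

Step 1: Compute the mean: (17 + 12 + 10 + 6 + 4 + 8 + 18) / 7 = 10.7143
Step 2: Compute squared deviations from the mean:
  (17 - 10.7143)^2 = 39.5102
  (12 - 10.7143)^2 = 1.6531
  (10 - 10.7143)^2 = 0.5102
  (6 - 10.7143)^2 = 22.2245
  (4 - 10.7143)^2 = 45.0816
  (8 - 10.7143)^2 = 7.3673
  (18 - 10.7143)^2 = 53.0816
Step 3: Sum of squared deviations = 169.4286
Step 4: Population variance = 169.4286 / 7 = 24.2041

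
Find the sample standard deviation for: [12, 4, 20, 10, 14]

5.831

Step 1: Compute the mean: 12
Step 2: Sum of squared deviations from the mean: 136
Step 3: Sample variance = 136 / 4 = 34
Step 4: Standard deviation = sqrt(34) = 5.831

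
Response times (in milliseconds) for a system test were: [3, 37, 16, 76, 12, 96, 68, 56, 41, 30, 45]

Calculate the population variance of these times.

744.595

Step 1: Compute the mean: (3 + 37 + 16 + 76 + 12 + 96 + 68 + 56 + 41 + 30 + 45) / 11 = 43.6364
Step 2: Compute squared deviations from the mean:
  (3 - 43.6364)^2 = 1651.314
  (37 - 43.6364)^2 = 44.0413
  (16 - 43.6364)^2 = 763.7686
  (76 - 43.6364)^2 = 1047.405
  (12 - 43.6364)^2 = 1000.8595
  (96 - 43.6364)^2 = 2741.9504
  (68 - 43.6364)^2 = 593.5868
  (56 - 43.6364)^2 = 152.8595
  (41 - 43.6364)^2 = 6.9504
  (30 - 43.6364)^2 = 185.9504
  (45 - 43.6364)^2 = 1.8595
Step 3: Sum of squared deviations = 8190.5455
Step 4: Population variance = 8190.5455 / 11 = 744.595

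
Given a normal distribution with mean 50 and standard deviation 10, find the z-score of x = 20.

-3

Step 1: Recall the z-score formula: z = (x - mu) / sigma
Step 2: Substitute values: z = (20 - 50) / 10
Step 3: z = -30 / 10 = -3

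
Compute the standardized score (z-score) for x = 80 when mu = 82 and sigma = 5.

-0.4

Step 1: Recall the z-score formula: z = (x - mu) / sigma
Step 2: Substitute values: z = (80 - 82) / 5
Step 3: z = -2 / 5 = -0.4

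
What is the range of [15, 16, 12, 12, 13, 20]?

8

Step 1: Identify the maximum value: max = 20
Step 2: Identify the minimum value: min = 12
Step 3: Range = max - min = 20 - 12 = 8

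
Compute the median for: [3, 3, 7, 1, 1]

3

Step 1: Sort the data in ascending order: [1, 1, 3, 3, 7]
Step 2: The number of values is n = 5.
Step 3: Since n is odd, the median is the middle value at position 3: 3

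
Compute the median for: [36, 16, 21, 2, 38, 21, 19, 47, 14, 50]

21

Step 1: Sort the data in ascending order: [2, 14, 16, 19, 21, 21, 36, 38, 47, 50]
Step 2: The number of values is n = 10.
Step 3: Since n is even, the median is the average of positions 5 and 6:
  Median = (21 + 21) / 2 = 21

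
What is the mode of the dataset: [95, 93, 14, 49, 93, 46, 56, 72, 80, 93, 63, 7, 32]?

93

Step 1: Count the frequency of each value:
  7: appears 1 time(s)
  14: appears 1 time(s)
  32: appears 1 time(s)
  46: appears 1 time(s)
  49: appears 1 time(s)
  56: appears 1 time(s)
  63: appears 1 time(s)
  72: appears 1 time(s)
  80: appears 1 time(s)
  93: appears 3 time(s)
  95: appears 1 time(s)
Step 2: The value 93 appears most frequently (3 times).
Step 3: Mode = 93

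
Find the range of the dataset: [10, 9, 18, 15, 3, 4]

15

Step 1: Identify the maximum value: max = 18
Step 2: Identify the minimum value: min = 3
Step 3: Range = max - min = 18 - 3 = 15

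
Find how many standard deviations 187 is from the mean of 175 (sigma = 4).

3

Step 1: Recall the z-score formula: z = (x - mu) / sigma
Step 2: Substitute values: z = (187 - 175) / 4
Step 3: z = 12 / 4 = 3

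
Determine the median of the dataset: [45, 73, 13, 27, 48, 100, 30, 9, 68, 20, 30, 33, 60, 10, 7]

30

Step 1: Sort the data in ascending order: [7, 9, 10, 13, 20, 27, 30, 30, 33, 45, 48, 60, 68, 73, 100]
Step 2: The number of values is n = 15.
Step 3: Since n is odd, the median is the middle value at position 8: 30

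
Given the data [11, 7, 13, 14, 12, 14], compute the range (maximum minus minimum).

7

Step 1: Identify the maximum value: max = 14
Step 2: Identify the minimum value: min = 7
Step 3: Range = max - min = 14 - 7 = 7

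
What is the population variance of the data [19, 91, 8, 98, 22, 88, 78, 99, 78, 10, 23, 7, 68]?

1330.1538

Step 1: Compute the mean: (19 + 91 + 8 + 98 + 22 + 88 + 78 + 99 + 78 + 10 + 23 + 7 + 68) / 13 = 53
Step 2: Compute squared deviations from the mean:
  (19 - 53)^2 = 1156
  (91 - 53)^2 = 1444
  (8 - 53)^2 = 2025
  (98 - 53)^2 = 2025
  (22 - 53)^2 = 961
  (88 - 53)^2 = 1225
  (78 - 53)^2 = 625
  (99 - 53)^2 = 2116
  (78 - 53)^2 = 625
  (10 - 53)^2 = 1849
  (23 - 53)^2 = 900
  (7 - 53)^2 = 2116
  (68 - 53)^2 = 225
Step 3: Sum of squared deviations = 17292
Step 4: Population variance = 17292 / 13 = 1330.1538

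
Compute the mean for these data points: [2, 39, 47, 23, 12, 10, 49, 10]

24

Step 1: Sum all values: 2 + 39 + 47 + 23 + 12 + 10 + 49 + 10 = 192
Step 2: Count the number of values: n = 8
Step 3: Mean = sum / n = 192 / 8 = 24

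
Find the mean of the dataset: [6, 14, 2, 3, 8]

6.6

Step 1: Sum all values: 6 + 14 + 2 + 3 + 8 = 33
Step 2: Count the number of values: n = 5
Step 3: Mean = sum / n = 33 / 5 = 6.6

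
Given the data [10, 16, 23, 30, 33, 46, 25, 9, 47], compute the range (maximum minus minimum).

38

Step 1: Identify the maximum value: max = 47
Step 2: Identify the minimum value: min = 9
Step 3: Range = max - min = 47 - 9 = 38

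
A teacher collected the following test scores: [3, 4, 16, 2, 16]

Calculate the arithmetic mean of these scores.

8.2

Step 1: Sum all values: 3 + 4 + 16 + 2 + 16 = 41
Step 2: Count the number of values: n = 5
Step 3: Mean = sum / n = 41 / 5 = 8.2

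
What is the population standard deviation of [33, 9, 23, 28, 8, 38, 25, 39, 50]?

13.0166

Step 1: Compute the mean: 28.1111
Step 2: Sum of squared deviations from the mean: 1524.8889
Step 3: Population variance = 1524.8889 / 9 = 169.4321
Step 4: Standard deviation = sqrt(169.4321) = 13.0166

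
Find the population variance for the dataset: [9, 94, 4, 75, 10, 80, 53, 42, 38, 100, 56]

1054.5455

Step 1: Compute the mean: (9 + 94 + 4 + 75 + 10 + 80 + 53 + 42 + 38 + 100 + 56) / 11 = 51
Step 2: Compute squared deviations from the mean:
  (9 - 51)^2 = 1764
  (94 - 51)^2 = 1849
  (4 - 51)^2 = 2209
  (75 - 51)^2 = 576
  (10 - 51)^2 = 1681
  (80 - 51)^2 = 841
  (53 - 51)^2 = 4
  (42 - 51)^2 = 81
  (38 - 51)^2 = 169
  (100 - 51)^2 = 2401
  (56 - 51)^2 = 25
Step 3: Sum of squared deviations = 11600
Step 4: Population variance = 11600 / 11 = 1054.5455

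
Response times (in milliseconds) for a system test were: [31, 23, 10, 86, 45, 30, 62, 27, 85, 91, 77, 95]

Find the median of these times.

53.5

Step 1: Sort the data in ascending order: [10, 23, 27, 30, 31, 45, 62, 77, 85, 86, 91, 95]
Step 2: The number of values is n = 12.
Step 3: Since n is even, the median is the average of positions 6 and 7:
  Median = (45 + 62) / 2 = 53.5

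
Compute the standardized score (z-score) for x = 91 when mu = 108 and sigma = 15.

-1.1333

Step 1: Recall the z-score formula: z = (x - mu) / sigma
Step 2: Substitute values: z = (91 - 108) / 15
Step 3: z = -17 / 15 = -1.1333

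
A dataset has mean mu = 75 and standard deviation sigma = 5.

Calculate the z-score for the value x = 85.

2

Step 1: Recall the z-score formula: z = (x - mu) / sigma
Step 2: Substitute values: z = (85 - 75) / 5
Step 3: z = 10 / 5 = 2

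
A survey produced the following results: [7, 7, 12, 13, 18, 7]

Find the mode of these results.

7

Step 1: Count the frequency of each value:
  7: appears 3 time(s)
  12: appears 1 time(s)
  13: appears 1 time(s)
  18: appears 1 time(s)
Step 2: The value 7 appears most frequently (3 times).
Step 3: Mode = 7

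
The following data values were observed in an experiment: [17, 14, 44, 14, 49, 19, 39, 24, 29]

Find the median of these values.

24

Step 1: Sort the data in ascending order: [14, 14, 17, 19, 24, 29, 39, 44, 49]
Step 2: The number of values is n = 9.
Step 3: Since n is odd, the median is the middle value at position 5: 24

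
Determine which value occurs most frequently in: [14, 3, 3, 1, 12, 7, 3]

3

Step 1: Count the frequency of each value:
  1: appears 1 time(s)
  3: appears 3 time(s)
  7: appears 1 time(s)
  12: appears 1 time(s)
  14: appears 1 time(s)
Step 2: The value 3 appears most frequently (3 times).
Step 3: Mode = 3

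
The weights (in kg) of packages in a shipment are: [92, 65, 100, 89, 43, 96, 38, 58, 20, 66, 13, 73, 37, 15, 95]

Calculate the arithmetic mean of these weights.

60

Step 1: Sum all values: 92 + 65 + 100 + 89 + 43 + 96 + 38 + 58 + 20 + 66 + 13 + 73 + 37 + 15 + 95 = 900
Step 2: Count the number of values: n = 15
Step 3: Mean = sum / n = 900 / 15 = 60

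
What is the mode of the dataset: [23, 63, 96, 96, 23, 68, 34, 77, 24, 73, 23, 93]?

23

Step 1: Count the frequency of each value:
  23: appears 3 time(s)
  24: appears 1 time(s)
  34: appears 1 time(s)
  63: appears 1 time(s)
  68: appears 1 time(s)
  73: appears 1 time(s)
  77: appears 1 time(s)
  93: appears 1 time(s)
  96: appears 2 time(s)
Step 2: The value 23 appears most frequently (3 times).
Step 3: Mode = 23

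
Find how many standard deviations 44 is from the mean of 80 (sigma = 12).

-3

Step 1: Recall the z-score formula: z = (x - mu) / sigma
Step 2: Substitute values: z = (44 - 80) / 12
Step 3: z = -36 / 12 = -3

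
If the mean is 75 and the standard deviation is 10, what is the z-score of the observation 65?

-1

Step 1: Recall the z-score formula: z = (x - mu) / sigma
Step 2: Substitute values: z = (65 - 75) / 10
Step 3: z = -10 / 10 = -1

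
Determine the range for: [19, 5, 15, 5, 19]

14

Step 1: Identify the maximum value: max = 19
Step 2: Identify the minimum value: min = 5
Step 3: Range = max - min = 19 - 5 = 14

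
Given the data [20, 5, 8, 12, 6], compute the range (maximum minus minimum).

15

Step 1: Identify the maximum value: max = 20
Step 2: Identify the minimum value: min = 5
Step 3: Range = max - min = 20 - 5 = 15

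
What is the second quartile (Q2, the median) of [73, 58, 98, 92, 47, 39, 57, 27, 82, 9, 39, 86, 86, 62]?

60

Step 1: Sort the data: [9, 27, 39, 39, 47, 57, 58, 62, 73, 82, 86, 86, 92, 98]
Step 2: n = 14
Step 3: Q2 is the median. Since n is even, it is the average of the values at positions 7 and 8:
  Q2 = (58 + 62) / 2 = 60
Step 4: Q2 = 60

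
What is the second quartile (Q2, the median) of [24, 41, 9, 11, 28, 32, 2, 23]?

23.5

Step 1: Sort the data: [2, 9, 11, 23, 24, 28, 32, 41]
Step 2: n = 8
Step 3: Q2 is the median. Since n is even, it is the average of the values at positions 4 and 5:
  Q2 = (23 + 24) / 2 = 23.5
Step 4: Q2 = 23.5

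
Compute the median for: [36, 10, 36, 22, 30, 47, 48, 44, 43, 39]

37.5

Step 1: Sort the data in ascending order: [10, 22, 30, 36, 36, 39, 43, 44, 47, 48]
Step 2: The number of values is n = 10.
Step 3: Since n is even, the median is the average of positions 5 and 6:
  Median = (36 + 39) / 2 = 37.5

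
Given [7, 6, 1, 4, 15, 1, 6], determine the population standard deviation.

4.3985

Step 1: Compute the mean: 5.7143
Step 2: Sum of squared deviations from the mean: 135.4286
Step 3: Population variance = 135.4286 / 7 = 19.3469
Step 4: Standard deviation = sqrt(19.3469) = 4.3985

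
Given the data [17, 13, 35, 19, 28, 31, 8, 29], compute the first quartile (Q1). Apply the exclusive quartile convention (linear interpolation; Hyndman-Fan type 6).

14

Step 1: Sort the data: [8, 13, 17, 19, 28, 29, 31, 35]
Step 2: n = 8
Step 3: Using the exclusive quartile method:
  Q1 = 14
  Q2 (median) = 23.5
  Q3 = 30.5
  IQR = Q3 - Q1 = 30.5 - 14 = 16.5
Step 4: Q1 = 14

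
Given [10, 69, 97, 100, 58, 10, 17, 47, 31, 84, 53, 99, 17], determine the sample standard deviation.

34.5354

Step 1: Compute the mean: 53.2308
Step 2: Sum of squared deviations from the mean: 14312.3077
Step 3: Sample variance = 14312.3077 / 12 = 1192.6923
Step 4: Standard deviation = sqrt(1192.6923) = 34.5354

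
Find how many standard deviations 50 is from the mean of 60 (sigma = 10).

-1

Step 1: Recall the z-score formula: z = (x - mu) / sigma
Step 2: Substitute values: z = (50 - 60) / 10
Step 3: z = -10 / 10 = -1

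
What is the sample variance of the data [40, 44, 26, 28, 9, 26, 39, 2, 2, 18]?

236.7111

Step 1: Compute the mean: (40 + 44 + 26 + 28 + 9 + 26 + 39 + 2 + 2 + 18) / 10 = 23.4
Step 2: Compute squared deviations from the mean:
  (40 - 23.4)^2 = 275.56
  (44 - 23.4)^2 = 424.36
  (26 - 23.4)^2 = 6.76
  (28 - 23.4)^2 = 21.16
  (9 - 23.4)^2 = 207.36
  (26 - 23.4)^2 = 6.76
  (39 - 23.4)^2 = 243.36
  (2 - 23.4)^2 = 457.96
  (2 - 23.4)^2 = 457.96
  (18 - 23.4)^2 = 29.16
Step 3: Sum of squared deviations = 2130.4
Step 4: Sample variance = 2130.4 / 9 = 236.7111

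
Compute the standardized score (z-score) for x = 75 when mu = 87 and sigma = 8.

-1.5

Step 1: Recall the z-score formula: z = (x - mu) / sigma
Step 2: Substitute values: z = (75 - 87) / 8
Step 3: z = -12 / 8 = -1.5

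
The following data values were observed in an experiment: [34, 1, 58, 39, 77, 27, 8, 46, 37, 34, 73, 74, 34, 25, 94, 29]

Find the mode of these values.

34

Step 1: Count the frequency of each value:
  1: appears 1 time(s)
  8: appears 1 time(s)
  25: appears 1 time(s)
  27: appears 1 time(s)
  29: appears 1 time(s)
  34: appears 3 time(s)
  37: appears 1 time(s)
  39: appears 1 time(s)
  46: appears 1 time(s)
  58: appears 1 time(s)
  73: appears 1 time(s)
  74: appears 1 time(s)
  77: appears 1 time(s)
  94: appears 1 time(s)
Step 2: The value 34 appears most frequently (3 times).
Step 3: Mode = 34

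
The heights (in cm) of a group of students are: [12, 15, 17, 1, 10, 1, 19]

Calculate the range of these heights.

18

Step 1: Identify the maximum value: max = 19
Step 2: Identify the minimum value: min = 1
Step 3: Range = max - min = 19 - 1 = 18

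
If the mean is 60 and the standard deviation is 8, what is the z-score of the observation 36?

-3

Step 1: Recall the z-score formula: z = (x - mu) / sigma
Step 2: Substitute values: z = (36 - 60) / 8
Step 3: z = -24 / 8 = -3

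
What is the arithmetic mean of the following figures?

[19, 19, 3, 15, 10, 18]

14

Step 1: Sum all values: 19 + 19 + 3 + 15 + 10 + 18 = 84
Step 2: Count the number of values: n = 6
Step 3: Mean = sum / n = 84 / 6 = 14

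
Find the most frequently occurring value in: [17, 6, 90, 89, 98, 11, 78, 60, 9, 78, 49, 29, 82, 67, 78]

78

Step 1: Count the frequency of each value:
  6: appears 1 time(s)
  9: appears 1 time(s)
  11: appears 1 time(s)
  17: appears 1 time(s)
  29: appears 1 time(s)
  49: appears 1 time(s)
  60: appears 1 time(s)
  67: appears 1 time(s)
  78: appears 3 time(s)
  82: appears 1 time(s)
  89: appears 1 time(s)
  90: appears 1 time(s)
  98: appears 1 time(s)
Step 2: The value 78 appears most frequently (3 times).
Step 3: Mode = 78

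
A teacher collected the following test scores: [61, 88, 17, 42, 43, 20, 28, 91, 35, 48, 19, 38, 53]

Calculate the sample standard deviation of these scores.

23.8567

Step 1: Compute the mean: 44.8462
Step 2: Sum of squared deviations from the mean: 6829.6923
Step 3: Sample variance = 6829.6923 / 12 = 569.141
Step 4: Standard deviation = sqrt(569.141) = 23.8567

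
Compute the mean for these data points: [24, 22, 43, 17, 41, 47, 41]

33.5714

Step 1: Sum all values: 24 + 22 + 43 + 17 + 41 + 47 + 41 = 235
Step 2: Count the number of values: n = 7
Step 3: Mean = sum / n = 235 / 7 = 33.5714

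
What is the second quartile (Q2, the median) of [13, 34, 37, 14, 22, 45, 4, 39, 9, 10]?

18

Step 1: Sort the data: [4, 9, 10, 13, 14, 22, 34, 37, 39, 45]
Step 2: n = 10
Step 3: Q2 is the median. Since n is even, it is the average of the values at positions 5 and 6:
  Q2 = (14 + 22) / 2 = 18
Step 4: Q2 = 18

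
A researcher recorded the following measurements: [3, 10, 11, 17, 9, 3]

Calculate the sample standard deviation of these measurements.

5.3072

Step 1: Compute the mean: 8.8333
Step 2: Sum of squared deviations from the mean: 140.8333
Step 3: Sample variance = 140.8333 / 5 = 28.1667
Step 4: Standard deviation = sqrt(28.1667) = 5.3072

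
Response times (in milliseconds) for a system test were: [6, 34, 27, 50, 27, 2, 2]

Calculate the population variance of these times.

289.8367

Step 1: Compute the mean: (6 + 34 + 27 + 50 + 27 + 2 + 2) / 7 = 21.1429
Step 2: Compute squared deviations from the mean:
  (6 - 21.1429)^2 = 229.3061
  (34 - 21.1429)^2 = 165.3061
  (27 - 21.1429)^2 = 34.3061
  (50 - 21.1429)^2 = 832.7347
  (27 - 21.1429)^2 = 34.3061
  (2 - 21.1429)^2 = 366.449
  (2 - 21.1429)^2 = 366.449
Step 3: Sum of squared deviations = 2028.8571
Step 4: Population variance = 2028.8571 / 7 = 289.8367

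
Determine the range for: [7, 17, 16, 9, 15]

10

Step 1: Identify the maximum value: max = 17
Step 2: Identify the minimum value: min = 7
Step 3: Range = max - min = 17 - 7 = 10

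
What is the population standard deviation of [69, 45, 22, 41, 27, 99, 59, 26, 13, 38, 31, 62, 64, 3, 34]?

23.9505

Step 1: Compute the mean: 42.2
Step 2: Sum of squared deviations from the mean: 8604.4
Step 3: Population variance = 8604.4 / 15 = 573.6267
Step 4: Standard deviation = sqrt(573.6267) = 23.9505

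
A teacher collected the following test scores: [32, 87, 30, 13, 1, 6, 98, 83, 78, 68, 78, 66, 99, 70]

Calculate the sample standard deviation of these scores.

34.2977

Step 1: Compute the mean: 57.7857
Step 2: Sum of squared deviations from the mean: 15292.3571
Step 3: Sample variance = 15292.3571 / 13 = 1176.3352
Step 4: Standard deviation = sqrt(1176.3352) = 34.2977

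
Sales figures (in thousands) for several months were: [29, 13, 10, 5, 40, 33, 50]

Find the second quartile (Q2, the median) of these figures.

29

Step 1: Sort the data: [5, 10, 13, 29, 33, 40, 50]
Step 2: n = 7
Step 3: Q2 is the median. Since n is odd, it is the middle value at position 4: 29
Step 4: Q2 = 29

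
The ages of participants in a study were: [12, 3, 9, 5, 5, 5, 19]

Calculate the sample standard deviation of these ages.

5.6188

Step 1: Compute the mean: 8.2857
Step 2: Sum of squared deviations from the mean: 189.4286
Step 3: Sample variance = 189.4286 / 6 = 31.5714
Step 4: Standard deviation = sqrt(31.5714) = 5.6188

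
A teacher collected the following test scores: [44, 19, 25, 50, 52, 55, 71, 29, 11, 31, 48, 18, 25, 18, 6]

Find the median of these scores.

29

Step 1: Sort the data in ascending order: [6, 11, 18, 18, 19, 25, 25, 29, 31, 44, 48, 50, 52, 55, 71]
Step 2: The number of values is n = 15.
Step 3: Since n is odd, the median is the middle value at position 8: 29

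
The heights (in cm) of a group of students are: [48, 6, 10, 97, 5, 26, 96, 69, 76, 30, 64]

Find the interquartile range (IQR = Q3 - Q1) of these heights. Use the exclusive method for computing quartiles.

66

Step 1: Sort the data: [5, 6, 10, 26, 30, 48, 64, 69, 76, 96, 97]
Step 2: n = 11
Step 3: Using the exclusive quartile method:
  Q1 = 10
  Q2 (median) = 48
  Q3 = 76
  IQR = Q3 - Q1 = 76 - 10 = 66
Step 4: IQR = 66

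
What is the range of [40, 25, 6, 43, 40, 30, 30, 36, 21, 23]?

37

Step 1: Identify the maximum value: max = 43
Step 2: Identify the minimum value: min = 6
Step 3: Range = max - min = 43 - 6 = 37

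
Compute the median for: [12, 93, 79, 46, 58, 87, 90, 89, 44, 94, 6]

79

Step 1: Sort the data in ascending order: [6, 12, 44, 46, 58, 79, 87, 89, 90, 93, 94]
Step 2: The number of values is n = 11.
Step 3: Since n is odd, the median is the middle value at position 6: 79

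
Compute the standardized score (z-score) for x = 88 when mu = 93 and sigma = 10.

-0.5

Step 1: Recall the z-score formula: z = (x - mu) / sigma
Step 2: Substitute values: z = (88 - 93) / 10
Step 3: z = -5 / 10 = -0.5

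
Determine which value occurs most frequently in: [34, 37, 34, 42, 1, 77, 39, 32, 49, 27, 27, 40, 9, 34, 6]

34

Step 1: Count the frequency of each value:
  1: appears 1 time(s)
  6: appears 1 time(s)
  9: appears 1 time(s)
  27: appears 2 time(s)
  32: appears 1 time(s)
  34: appears 3 time(s)
  37: appears 1 time(s)
  39: appears 1 time(s)
  40: appears 1 time(s)
  42: appears 1 time(s)
  49: appears 1 time(s)
  77: appears 1 time(s)
Step 2: The value 34 appears most frequently (3 times).
Step 3: Mode = 34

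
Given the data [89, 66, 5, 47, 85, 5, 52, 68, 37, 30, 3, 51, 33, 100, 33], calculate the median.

47

Step 1: Sort the data in ascending order: [3, 5, 5, 30, 33, 33, 37, 47, 51, 52, 66, 68, 85, 89, 100]
Step 2: The number of values is n = 15.
Step 3: Since n is odd, the median is the middle value at position 8: 47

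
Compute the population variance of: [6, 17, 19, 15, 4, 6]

35.8056

Step 1: Compute the mean: (6 + 17 + 19 + 15 + 4 + 6) / 6 = 11.1667
Step 2: Compute squared deviations from the mean:
  (6 - 11.1667)^2 = 26.6944
  (17 - 11.1667)^2 = 34.0278
  (19 - 11.1667)^2 = 61.3611
  (15 - 11.1667)^2 = 14.6944
  (4 - 11.1667)^2 = 51.3611
  (6 - 11.1667)^2 = 26.6944
Step 3: Sum of squared deviations = 214.8333
Step 4: Population variance = 214.8333 / 6 = 35.8056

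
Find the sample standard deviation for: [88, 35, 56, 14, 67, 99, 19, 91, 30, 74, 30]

30.7468

Step 1: Compute the mean: 54.8182
Step 2: Sum of squared deviations from the mean: 9453.6364
Step 3: Sample variance = 9453.6364 / 10 = 945.3636
Step 4: Standard deviation = sqrt(945.3636) = 30.7468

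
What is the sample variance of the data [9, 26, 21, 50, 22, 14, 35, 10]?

190.2679

Step 1: Compute the mean: (9 + 26 + 21 + 50 + 22 + 14 + 35 + 10) / 8 = 23.375
Step 2: Compute squared deviations from the mean:
  (9 - 23.375)^2 = 206.6406
  (26 - 23.375)^2 = 6.8906
  (21 - 23.375)^2 = 5.6406
  (50 - 23.375)^2 = 708.8906
  (22 - 23.375)^2 = 1.8906
  (14 - 23.375)^2 = 87.8906
  (35 - 23.375)^2 = 135.1406
  (10 - 23.375)^2 = 178.8906
Step 3: Sum of squared deviations = 1331.875
Step 4: Sample variance = 1331.875 / 7 = 190.2679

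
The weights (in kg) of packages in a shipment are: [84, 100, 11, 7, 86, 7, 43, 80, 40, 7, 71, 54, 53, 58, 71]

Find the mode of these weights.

7

Step 1: Count the frequency of each value:
  7: appears 3 time(s)
  11: appears 1 time(s)
  40: appears 1 time(s)
  43: appears 1 time(s)
  53: appears 1 time(s)
  54: appears 1 time(s)
  58: appears 1 time(s)
  71: appears 2 time(s)
  80: appears 1 time(s)
  84: appears 1 time(s)
  86: appears 1 time(s)
  100: appears 1 time(s)
Step 2: The value 7 appears most frequently (3 times).
Step 3: Mode = 7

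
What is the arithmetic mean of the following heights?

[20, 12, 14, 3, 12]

12.2

Step 1: Sum all values: 20 + 12 + 14 + 3 + 12 = 61
Step 2: Count the number of values: n = 5
Step 3: Mean = sum / n = 61 / 5 = 12.2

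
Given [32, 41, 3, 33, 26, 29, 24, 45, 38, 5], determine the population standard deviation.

13.3132

Step 1: Compute the mean: 27.6
Step 2: Sum of squared deviations from the mean: 1772.4
Step 3: Population variance = 1772.4 / 10 = 177.24
Step 4: Standard deviation = sqrt(177.24) = 13.3132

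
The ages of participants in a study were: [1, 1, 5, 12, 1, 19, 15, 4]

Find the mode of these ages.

1

Step 1: Count the frequency of each value:
  1: appears 3 time(s)
  4: appears 1 time(s)
  5: appears 1 time(s)
  12: appears 1 time(s)
  15: appears 1 time(s)
  19: appears 1 time(s)
Step 2: The value 1 appears most frequently (3 times).
Step 3: Mode = 1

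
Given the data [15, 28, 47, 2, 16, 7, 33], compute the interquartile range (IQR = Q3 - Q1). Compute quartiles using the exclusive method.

26

Step 1: Sort the data: [2, 7, 15, 16, 28, 33, 47]
Step 2: n = 7
Step 3: Using the exclusive quartile method:
  Q1 = 7
  Q2 (median) = 16
  Q3 = 33
  IQR = Q3 - Q1 = 33 - 7 = 26
Step 4: IQR = 26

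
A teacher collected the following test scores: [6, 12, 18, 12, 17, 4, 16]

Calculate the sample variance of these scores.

29.4762

Step 1: Compute the mean: (6 + 12 + 18 + 12 + 17 + 4 + 16) / 7 = 12.1429
Step 2: Compute squared deviations from the mean:
  (6 - 12.1429)^2 = 37.7347
  (12 - 12.1429)^2 = 0.0204
  (18 - 12.1429)^2 = 34.3061
  (12 - 12.1429)^2 = 0.0204
  (17 - 12.1429)^2 = 23.5918
  (4 - 12.1429)^2 = 66.3061
  (16 - 12.1429)^2 = 14.8776
Step 3: Sum of squared deviations = 176.8571
Step 4: Sample variance = 176.8571 / 6 = 29.4762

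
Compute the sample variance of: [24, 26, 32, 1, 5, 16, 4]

151.2857

Step 1: Compute the mean: (24 + 26 + 32 + 1 + 5 + 16 + 4) / 7 = 15.4286
Step 2: Compute squared deviations from the mean:
  (24 - 15.4286)^2 = 73.4694
  (26 - 15.4286)^2 = 111.7551
  (32 - 15.4286)^2 = 274.6122
  (1 - 15.4286)^2 = 208.1837
  (5 - 15.4286)^2 = 108.7551
  (16 - 15.4286)^2 = 0.3265
  (4 - 15.4286)^2 = 130.6122
Step 3: Sum of squared deviations = 907.7143
Step 4: Sample variance = 907.7143 / 6 = 151.2857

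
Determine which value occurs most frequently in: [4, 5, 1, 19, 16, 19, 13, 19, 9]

19

Step 1: Count the frequency of each value:
  1: appears 1 time(s)
  4: appears 1 time(s)
  5: appears 1 time(s)
  9: appears 1 time(s)
  13: appears 1 time(s)
  16: appears 1 time(s)
  19: appears 3 time(s)
Step 2: The value 19 appears most frequently (3 times).
Step 3: Mode = 19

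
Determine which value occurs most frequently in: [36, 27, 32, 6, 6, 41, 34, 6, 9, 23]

6

Step 1: Count the frequency of each value:
  6: appears 3 time(s)
  9: appears 1 time(s)
  23: appears 1 time(s)
  27: appears 1 time(s)
  32: appears 1 time(s)
  34: appears 1 time(s)
  36: appears 1 time(s)
  41: appears 1 time(s)
Step 2: The value 6 appears most frequently (3 times).
Step 3: Mode = 6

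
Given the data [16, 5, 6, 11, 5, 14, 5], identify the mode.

5

Step 1: Count the frequency of each value:
  5: appears 3 time(s)
  6: appears 1 time(s)
  11: appears 1 time(s)
  14: appears 1 time(s)
  16: appears 1 time(s)
Step 2: The value 5 appears most frequently (3 times).
Step 3: Mode = 5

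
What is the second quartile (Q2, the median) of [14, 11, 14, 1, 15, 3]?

12.5

Step 1: Sort the data: [1, 3, 11, 14, 14, 15]
Step 2: n = 6
Step 3: Q2 is the median. Since n is even, it is the average of the values at positions 3 and 4:
  Q2 = (11 + 14) / 2 = 12.5
Step 4: Q2 = 12.5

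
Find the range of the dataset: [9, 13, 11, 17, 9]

8

Step 1: Identify the maximum value: max = 17
Step 2: Identify the minimum value: min = 9
Step 3: Range = max - min = 17 - 9 = 8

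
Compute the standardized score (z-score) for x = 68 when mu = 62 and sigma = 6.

1

Step 1: Recall the z-score formula: z = (x - mu) / sigma
Step 2: Substitute values: z = (68 - 62) / 6
Step 3: z = 6 / 6 = 1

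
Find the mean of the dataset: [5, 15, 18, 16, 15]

13.8

Step 1: Sum all values: 5 + 15 + 18 + 16 + 15 = 69
Step 2: Count the number of values: n = 5
Step 3: Mean = sum / n = 69 / 5 = 13.8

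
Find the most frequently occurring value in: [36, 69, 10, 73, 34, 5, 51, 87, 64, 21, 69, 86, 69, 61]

69

Step 1: Count the frequency of each value:
  5: appears 1 time(s)
  10: appears 1 time(s)
  21: appears 1 time(s)
  34: appears 1 time(s)
  36: appears 1 time(s)
  51: appears 1 time(s)
  61: appears 1 time(s)
  64: appears 1 time(s)
  69: appears 3 time(s)
  73: appears 1 time(s)
  86: appears 1 time(s)
  87: appears 1 time(s)
Step 2: The value 69 appears most frequently (3 times).
Step 3: Mode = 69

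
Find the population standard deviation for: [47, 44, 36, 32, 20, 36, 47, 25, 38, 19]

9.8306

Step 1: Compute the mean: 34.4
Step 2: Sum of squared deviations from the mean: 966.4
Step 3: Population variance = 966.4 / 10 = 96.64
Step 4: Standard deviation = sqrt(96.64) = 9.8306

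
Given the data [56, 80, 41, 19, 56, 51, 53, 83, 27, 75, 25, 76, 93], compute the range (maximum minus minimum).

74

Step 1: Identify the maximum value: max = 93
Step 2: Identify the minimum value: min = 19
Step 3: Range = max - min = 93 - 19 = 74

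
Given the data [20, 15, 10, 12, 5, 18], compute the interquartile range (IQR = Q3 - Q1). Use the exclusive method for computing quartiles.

9.75

Step 1: Sort the data: [5, 10, 12, 15, 18, 20]
Step 2: n = 6
Step 3: Using the exclusive quartile method:
  Q1 = 8.75
  Q2 (median) = 13.5
  Q3 = 18.5
  IQR = Q3 - Q1 = 18.5 - 8.75 = 9.75
Step 4: IQR = 9.75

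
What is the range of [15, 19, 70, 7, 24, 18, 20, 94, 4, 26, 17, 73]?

90

Step 1: Identify the maximum value: max = 94
Step 2: Identify the minimum value: min = 4
Step 3: Range = max - min = 94 - 4 = 90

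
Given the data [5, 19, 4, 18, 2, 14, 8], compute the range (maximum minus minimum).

17

Step 1: Identify the maximum value: max = 19
Step 2: Identify the minimum value: min = 2
Step 3: Range = max - min = 19 - 2 = 17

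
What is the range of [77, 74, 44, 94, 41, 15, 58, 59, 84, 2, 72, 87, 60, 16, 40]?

92

Step 1: Identify the maximum value: max = 94
Step 2: Identify the minimum value: min = 2
Step 3: Range = max - min = 94 - 2 = 92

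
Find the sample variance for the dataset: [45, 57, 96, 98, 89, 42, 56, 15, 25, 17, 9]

1073.4909

Step 1: Compute the mean: (45 + 57 + 96 + 98 + 89 + 42 + 56 + 15 + 25 + 17 + 9) / 11 = 49.9091
Step 2: Compute squared deviations from the mean:
  (45 - 49.9091)^2 = 24.0992
  (57 - 49.9091)^2 = 50.281
  (96 - 49.9091)^2 = 2124.3719
  (98 - 49.9091)^2 = 2312.7355
  (89 - 49.9091)^2 = 1528.0992
  (42 - 49.9091)^2 = 62.5537
  (56 - 49.9091)^2 = 37.0992
  (15 - 49.9091)^2 = 1218.6446
  (25 - 49.9091)^2 = 620.4628
  (17 - 49.9091)^2 = 1083.0083
  (9 - 49.9091)^2 = 1673.5537
Step 3: Sum of squared deviations = 10734.9091
Step 4: Sample variance = 10734.9091 / 10 = 1073.4909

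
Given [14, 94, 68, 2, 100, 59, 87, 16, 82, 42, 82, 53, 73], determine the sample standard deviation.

32.2375

Step 1: Compute the mean: 59.3846
Step 2: Sum of squared deviations from the mean: 12471.0769
Step 3: Sample variance = 12471.0769 / 12 = 1039.2564
Step 4: Standard deviation = sqrt(1039.2564) = 32.2375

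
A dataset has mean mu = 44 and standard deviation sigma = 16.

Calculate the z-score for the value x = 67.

1.4375

Step 1: Recall the z-score formula: z = (x - mu) / sigma
Step 2: Substitute values: z = (67 - 44) / 16
Step 3: z = 23 / 16 = 1.4375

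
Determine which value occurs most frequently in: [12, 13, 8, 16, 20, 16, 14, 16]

16

Step 1: Count the frequency of each value:
  8: appears 1 time(s)
  12: appears 1 time(s)
  13: appears 1 time(s)
  14: appears 1 time(s)
  16: appears 3 time(s)
  20: appears 1 time(s)
Step 2: The value 16 appears most frequently (3 times).
Step 3: Mode = 16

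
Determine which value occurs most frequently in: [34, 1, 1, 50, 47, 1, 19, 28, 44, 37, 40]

1

Step 1: Count the frequency of each value:
  1: appears 3 time(s)
  19: appears 1 time(s)
  28: appears 1 time(s)
  34: appears 1 time(s)
  37: appears 1 time(s)
  40: appears 1 time(s)
  44: appears 1 time(s)
  47: appears 1 time(s)
  50: appears 1 time(s)
Step 2: The value 1 appears most frequently (3 times).
Step 3: Mode = 1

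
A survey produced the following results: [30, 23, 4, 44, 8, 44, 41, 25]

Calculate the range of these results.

40

Step 1: Identify the maximum value: max = 44
Step 2: Identify the minimum value: min = 4
Step 3: Range = max - min = 44 - 4 = 40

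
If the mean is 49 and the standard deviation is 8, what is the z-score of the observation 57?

1

Step 1: Recall the z-score formula: z = (x - mu) / sigma
Step 2: Substitute values: z = (57 - 49) / 8
Step 3: z = 8 / 8 = 1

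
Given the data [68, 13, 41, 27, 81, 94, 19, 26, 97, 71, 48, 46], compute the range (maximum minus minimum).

84

Step 1: Identify the maximum value: max = 97
Step 2: Identify the minimum value: min = 13
Step 3: Range = max - min = 97 - 13 = 84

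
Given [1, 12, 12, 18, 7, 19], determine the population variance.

38.25

Step 1: Compute the mean: (1 + 12 + 12 + 18 + 7 + 19) / 6 = 11.5
Step 2: Compute squared deviations from the mean:
  (1 - 11.5)^2 = 110.25
  (12 - 11.5)^2 = 0.25
  (12 - 11.5)^2 = 0.25
  (18 - 11.5)^2 = 42.25
  (7 - 11.5)^2 = 20.25
  (19 - 11.5)^2 = 56.25
Step 3: Sum of squared deviations = 229.5
Step 4: Population variance = 229.5 / 6 = 38.25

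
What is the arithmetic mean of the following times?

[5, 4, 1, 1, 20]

6.2

Step 1: Sum all values: 5 + 4 + 1 + 1 + 20 = 31
Step 2: Count the number of values: n = 5
Step 3: Mean = sum / n = 31 / 5 = 6.2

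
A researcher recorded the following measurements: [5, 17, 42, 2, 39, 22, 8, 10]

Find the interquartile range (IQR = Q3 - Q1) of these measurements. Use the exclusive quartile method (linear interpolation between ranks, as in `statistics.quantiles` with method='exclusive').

29

Step 1: Sort the data: [2, 5, 8, 10, 17, 22, 39, 42]
Step 2: n = 8
Step 3: Using the exclusive quartile method:
  Q1 = 5.75
  Q2 (median) = 13.5
  Q3 = 34.75
  IQR = Q3 - Q1 = 34.75 - 5.75 = 29
Step 4: IQR = 29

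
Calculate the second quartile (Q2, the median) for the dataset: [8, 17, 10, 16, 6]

10

Step 1: Sort the data: [6, 8, 10, 16, 17]
Step 2: n = 5
Step 3: Q2 is the median. Since n is odd, it is the middle value at position 3: 10
Step 4: Q2 = 10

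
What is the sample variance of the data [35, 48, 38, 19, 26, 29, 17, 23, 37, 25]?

93.5667

Step 1: Compute the mean: (35 + 48 + 38 + 19 + 26 + 29 + 17 + 23 + 37 + 25) / 10 = 29.7
Step 2: Compute squared deviations from the mean:
  (35 - 29.7)^2 = 28.09
  (48 - 29.7)^2 = 334.89
  (38 - 29.7)^2 = 68.89
  (19 - 29.7)^2 = 114.49
  (26 - 29.7)^2 = 13.69
  (29 - 29.7)^2 = 0.49
  (17 - 29.7)^2 = 161.29
  (23 - 29.7)^2 = 44.89
  (37 - 29.7)^2 = 53.29
  (25 - 29.7)^2 = 22.09
Step 3: Sum of squared deviations = 842.1
Step 4: Sample variance = 842.1 / 9 = 93.5667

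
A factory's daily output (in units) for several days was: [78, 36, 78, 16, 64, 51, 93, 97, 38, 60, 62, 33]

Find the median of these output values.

61

Step 1: Sort the data in ascending order: [16, 33, 36, 38, 51, 60, 62, 64, 78, 78, 93, 97]
Step 2: The number of values is n = 12.
Step 3: Since n is even, the median is the average of positions 6 and 7:
  Median = (60 + 62) / 2 = 61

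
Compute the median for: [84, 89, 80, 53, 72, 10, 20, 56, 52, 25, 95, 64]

60

Step 1: Sort the data in ascending order: [10, 20, 25, 52, 53, 56, 64, 72, 80, 84, 89, 95]
Step 2: The number of values is n = 12.
Step 3: Since n is even, the median is the average of positions 6 and 7:
  Median = (56 + 64) / 2 = 60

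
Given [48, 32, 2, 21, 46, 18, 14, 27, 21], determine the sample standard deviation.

14.7996

Step 1: Compute the mean: 25.4444
Step 2: Sum of squared deviations from the mean: 1752.2222
Step 3: Sample variance = 1752.2222 / 8 = 219.0278
Step 4: Standard deviation = sqrt(219.0278) = 14.7996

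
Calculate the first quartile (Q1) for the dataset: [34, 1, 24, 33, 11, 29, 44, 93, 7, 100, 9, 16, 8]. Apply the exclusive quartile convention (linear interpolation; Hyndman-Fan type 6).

8.5

Step 1: Sort the data: [1, 7, 8, 9, 11, 16, 24, 29, 33, 34, 44, 93, 100]
Step 2: n = 13
Step 3: Using the exclusive quartile method:
  Q1 = 8.5
  Q2 (median) = 24
  Q3 = 39
  IQR = Q3 - Q1 = 39 - 8.5 = 30.5
Step 4: Q1 = 8.5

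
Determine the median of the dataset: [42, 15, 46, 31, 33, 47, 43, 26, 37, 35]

36

Step 1: Sort the data in ascending order: [15, 26, 31, 33, 35, 37, 42, 43, 46, 47]
Step 2: The number of values is n = 10.
Step 3: Since n is even, the median is the average of positions 5 and 6:
  Median = (35 + 37) / 2 = 36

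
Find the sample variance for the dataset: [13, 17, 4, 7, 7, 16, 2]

34.9524

Step 1: Compute the mean: (13 + 17 + 4 + 7 + 7 + 16 + 2) / 7 = 9.4286
Step 2: Compute squared deviations from the mean:
  (13 - 9.4286)^2 = 12.7551
  (17 - 9.4286)^2 = 57.3265
  (4 - 9.4286)^2 = 29.4694
  (7 - 9.4286)^2 = 5.898
  (7 - 9.4286)^2 = 5.898
  (16 - 9.4286)^2 = 43.1837
  (2 - 9.4286)^2 = 55.1837
Step 3: Sum of squared deviations = 209.7143
Step 4: Sample variance = 209.7143 / 6 = 34.9524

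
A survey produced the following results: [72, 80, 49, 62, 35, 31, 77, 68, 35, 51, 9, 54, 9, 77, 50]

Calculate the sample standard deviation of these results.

23.1387

Step 1: Compute the mean: 50.6
Step 2: Sum of squared deviations from the mean: 7495.6
Step 3: Sample variance = 7495.6 / 14 = 535.4
Step 4: Standard deviation = sqrt(535.4) = 23.1387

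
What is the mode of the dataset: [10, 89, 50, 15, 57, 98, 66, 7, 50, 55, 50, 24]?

50

Step 1: Count the frequency of each value:
  7: appears 1 time(s)
  10: appears 1 time(s)
  15: appears 1 time(s)
  24: appears 1 time(s)
  50: appears 3 time(s)
  55: appears 1 time(s)
  57: appears 1 time(s)
  66: appears 1 time(s)
  89: appears 1 time(s)
  98: appears 1 time(s)
Step 2: The value 50 appears most frequently (3 times).
Step 3: Mode = 50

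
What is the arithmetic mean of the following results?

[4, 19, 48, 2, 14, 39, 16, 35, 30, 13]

22

Step 1: Sum all values: 4 + 19 + 48 + 2 + 14 + 39 + 16 + 35 + 30 + 13 = 220
Step 2: Count the number of values: n = 10
Step 3: Mean = sum / n = 220 / 10 = 22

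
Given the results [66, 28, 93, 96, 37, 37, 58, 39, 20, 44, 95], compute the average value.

55.7273

Step 1: Sum all values: 66 + 28 + 93 + 96 + 37 + 37 + 58 + 39 + 20 + 44 + 95 = 613
Step 2: Count the number of values: n = 11
Step 3: Mean = sum / n = 613 / 11 = 55.7273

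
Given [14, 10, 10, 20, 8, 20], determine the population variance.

23.2222

Step 1: Compute the mean: (14 + 10 + 10 + 20 + 8 + 20) / 6 = 13.6667
Step 2: Compute squared deviations from the mean:
  (14 - 13.6667)^2 = 0.1111
  (10 - 13.6667)^2 = 13.4444
  (10 - 13.6667)^2 = 13.4444
  (20 - 13.6667)^2 = 40.1111
  (8 - 13.6667)^2 = 32.1111
  (20 - 13.6667)^2 = 40.1111
Step 3: Sum of squared deviations = 139.3333
Step 4: Population variance = 139.3333 / 6 = 23.2222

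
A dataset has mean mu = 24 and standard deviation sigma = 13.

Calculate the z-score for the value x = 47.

1.7692

Step 1: Recall the z-score formula: z = (x - mu) / sigma
Step 2: Substitute values: z = (47 - 24) / 13
Step 3: z = 23 / 13 = 1.7692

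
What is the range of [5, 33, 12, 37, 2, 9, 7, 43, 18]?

41

Step 1: Identify the maximum value: max = 43
Step 2: Identify the minimum value: min = 2
Step 3: Range = max - min = 43 - 2 = 41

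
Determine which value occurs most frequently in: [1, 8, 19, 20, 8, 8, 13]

8

Step 1: Count the frequency of each value:
  1: appears 1 time(s)
  8: appears 3 time(s)
  13: appears 1 time(s)
  19: appears 1 time(s)
  20: appears 1 time(s)
Step 2: The value 8 appears most frequently (3 times).
Step 3: Mode = 8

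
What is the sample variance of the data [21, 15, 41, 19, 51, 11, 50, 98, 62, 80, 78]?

870.9636

Step 1: Compute the mean: (21 + 15 + 41 + 19 + 51 + 11 + 50 + 98 + 62 + 80 + 78) / 11 = 47.8182
Step 2: Compute squared deviations from the mean:
  (21 - 47.8182)^2 = 719.2149
  (15 - 47.8182)^2 = 1077.0331
  (41 - 47.8182)^2 = 46.4876
  (19 - 47.8182)^2 = 830.4876
  (51 - 47.8182)^2 = 10.124
  (11 - 47.8182)^2 = 1355.5785
  (50 - 47.8182)^2 = 4.7603
  (98 - 47.8182)^2 = 2518.2149
  (62 - 47.8182)^2 = 201.124
  (80 - 47.8182)^2 = 1035.6694
  (78 - 47.8182)^2 = 910.9421
Step 3: Sum of squared deviations = 8709.6364
Step 4: Sample variance = 8709.6364 / 10 = 870.9636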